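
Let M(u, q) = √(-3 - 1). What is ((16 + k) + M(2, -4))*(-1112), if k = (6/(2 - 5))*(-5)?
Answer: -28912 - 2224*I ≈ -28912.0 - 2224.0*I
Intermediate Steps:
M(u, q) = 2*I (M(u, q) = √(-4) = 2*I)
k = 10 (k = (6/(-3))*(-5) = -⅓*6*(-5) = -2*(-5) = 10)
((16 + k) + M(2, -4))*(-1112) = ((16 + 10) + 2*I)*(-1112) = (26 + 2*I)*(-1112) = -28912 - 2224*I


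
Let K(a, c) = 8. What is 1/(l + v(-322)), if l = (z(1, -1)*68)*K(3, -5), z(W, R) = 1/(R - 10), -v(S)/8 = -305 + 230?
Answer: 11/6056 ≈ 0.0018164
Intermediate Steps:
v(S) = 600 (v(S) = -8*(-305 + 230) = -8*(-75) = 600)
z(W, R) = 1/(-10 + R)
l = -544/11 (l = (68/(-10 - 1))*8 = (68/(-11))*8 = -1/11*68*8 = -68/11*8 = -544/11 ≈ -49.455)
1/(l + v(-322)) = 1/(-544/11 + 600) = 1/(6056/11) = 11/6056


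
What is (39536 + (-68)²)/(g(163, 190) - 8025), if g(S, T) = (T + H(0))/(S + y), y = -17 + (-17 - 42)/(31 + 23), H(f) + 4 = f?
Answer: -115184000/20928527 ≈ -5.5037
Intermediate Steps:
H(f) = -4 + f
y = -977/54 (y = -17 - 59/54 = -977/54 ≈ -18.093)
g(S, T) = (-4 + T)/(-977/54 + S) (g(S, T) = (T + (-4 + 0))/(S - 977/54) = (T - 4)/(-977/54 + S) = (-4 + T)/(-977/54 + S))
(39536 + (-68)²)/(g(163, 190) - 8025) = (39536 + (-68)²)/(54*(-4 + 190)/(-977 + 54*163) - 8025) = (39536 + 4624)/(54*186/(-977 + 8802) - 8025) = 44160/(54*186/7825 - 8025) = 44160/(54*(1/7825)*186 - 8025) = 44160/(10044/7825 - 8025) = 44160/(-62785581/7825) = 44160*(-7825/62785581) = -115184000/20928527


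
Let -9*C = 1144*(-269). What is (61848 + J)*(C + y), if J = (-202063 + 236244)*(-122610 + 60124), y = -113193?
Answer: 1518536111670118/9 ≈ 1.6873e+14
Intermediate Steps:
J = -2135833966 (J = 34181*(-62486) = -2135833966)
C = 307736/9 (C = -1144*(-269)/9 = -⅑*(-307736) = 307736/9 ≈ 34193.)
(61848 + J)*(C + y) = (61848 - 2135833966)*(307736/9 - 113193) = -2135772118*(-711001/9) = 1518536111670118/9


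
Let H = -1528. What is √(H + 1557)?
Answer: √29 ≈ 5.3852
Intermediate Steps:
√(H + 1557) = √(-1528 + 1557) = √29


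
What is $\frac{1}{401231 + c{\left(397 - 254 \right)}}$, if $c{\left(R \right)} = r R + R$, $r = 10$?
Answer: $\frac{1}{402804} \approx 2.4826 \cdot 10^{-6}$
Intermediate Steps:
$c{\left(R \right)} = 11 R$ ($c{\left(R \right)} = 10 R + R = 11 R$)
$\frac{1}{401231 + c{\left(397 - 254 \right)}} = \frac{1}{401231 + 11 \left(397 - 254\right)} = \frac{1}{401231 + 11 \cdot 143} = \frac{1}{401231 + 1573} = \frac{1}{402804}$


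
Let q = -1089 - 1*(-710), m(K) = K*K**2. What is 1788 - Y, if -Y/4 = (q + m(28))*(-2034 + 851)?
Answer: -102081648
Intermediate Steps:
m(K) = K**3
q = -379 (q = -1089 + 710 = -379)
Y = 102083436 (Y = -4*(-379 + 28**3)*(-2034 + 851) = -4*(-379 + 21952)*(-1183) = -86292*(-1183) = -4*(-25520859) = 102083436)
1788 - Y = 1788 - 1*102083436 = 1788 - 102083436 = -102081648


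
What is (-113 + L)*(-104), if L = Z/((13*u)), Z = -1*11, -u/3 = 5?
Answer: 176192/15 ≈ 11746.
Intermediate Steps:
u = -15 (u = -3*5 = -15)
Z = -11
L = 11/195 (L = -11/(13*(-15)) = -11/(-195) = -11*(-1/195) = 11/195 ≈ 0.056410)
(-113 + L)*(-104) = (-113 + 11/195)*(-104) = -22024/195*(-104) = 176192/15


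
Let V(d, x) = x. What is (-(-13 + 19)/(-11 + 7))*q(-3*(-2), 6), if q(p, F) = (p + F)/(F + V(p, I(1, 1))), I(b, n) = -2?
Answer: 9/2 ≈ 4.5000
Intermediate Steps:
q(p, F) = (F + p)/(-2 + F) (q(p, F) = (p + F)/(F - 2) = (F + p)/(-2 + F))
(-(-13 + 19)/(-11 + 7))*q(-3*(-2), 6) = (-(-13 + 19)/(-11 + 7))*((6 - 3*(-2))/(-2 + 6)) = (-6/(-4))*((6 + 6)/4) = (-6*(-1)/4)*((¼)*12) = -1*(-3/2)*3 = (3/2)*3 = 9/2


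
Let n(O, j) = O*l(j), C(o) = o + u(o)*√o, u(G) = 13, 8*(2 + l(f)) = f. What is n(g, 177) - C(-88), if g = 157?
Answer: 25981/8 - 26*I*√22 ≈ 3247.6 - 121.95*I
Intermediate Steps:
l(f) = -2 + f/8
C(o) = o + 13*√o
n(O, j) = O*(-2 + j/8)
n(g, 177) - C(-88) = (⅛)*157*(-16 + 177) - (-88 + 13*√(-88)) = (⅛)*157*161 - (-88 + 13*(2*I*√22)) = 25277/8 - (-88 + 26*I*√22) = 25277/8 + (88 - 26*I*√22) = 25981/8 - 26*I*√22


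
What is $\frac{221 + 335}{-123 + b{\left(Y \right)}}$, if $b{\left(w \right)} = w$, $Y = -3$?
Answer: $- \frac{278}{63} \approx -4.4127$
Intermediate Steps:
$\frac{221 + 335}{-123 + b{\left(Y \right)}} = \frac{221 + 335}{-123 - 3} = \frac{556}{-126} = 556 \left(- \frac{1}{126}\right) = - \frac{278}{63}$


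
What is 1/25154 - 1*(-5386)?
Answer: 135479445/25154 ≈ 5386.0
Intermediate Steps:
1/25154 - 1*(-5386) = 1/25154 + 5386 = 135479445/25154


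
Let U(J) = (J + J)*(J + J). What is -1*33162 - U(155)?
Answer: -129262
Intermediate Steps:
U(J) = 4*J² (U(J) = (2*J)*(2*J) = 4*J²)
-1*33162 - U(155) = -1*33162 - 4*155² = -33162 - 4*24025 = -33162 - 1*96100 = -33162 - 96100 = -129262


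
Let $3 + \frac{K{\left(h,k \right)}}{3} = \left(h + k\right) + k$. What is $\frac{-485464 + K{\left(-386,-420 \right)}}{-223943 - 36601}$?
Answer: $\frac{489151}{260544} \approx 1.8774$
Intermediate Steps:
$K{\left(h,k \right)} = -9 + 3 h + 6 k$ ($K{\left(h,k \right)} = -9 + 3 \left(\left(h + k\right) + k\right) = -9 + 3 \left(h + 2 k\right) = -9 + \left(3 h + 6 k\right) = -9 + 3 h + 6 k$)
$\frac{-485464 + K{\left(-386,-420 \right)}}{-223943 - 36601} = \frac{-485464 + \left(-9 + 3 \left(-386\right) + 6 \left(-420\right)\right)}{-223943 - 36601} = \frac{-485464 - 3687}{-260544} = \left(-485464 - 3687\right) \left(- \frac{1}{260544}\right) = \left(-489151\right) \left(- \frac{1}{260544}\right) = \frac{489151}{260544}$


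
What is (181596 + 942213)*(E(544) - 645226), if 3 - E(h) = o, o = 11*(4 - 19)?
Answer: -724921985922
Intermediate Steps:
o = -165 (o = 11*(-15) = -165)
E(h) = 168 (E(h) = 3 - 1*(-165) = 3 + 165 = 168)
(181596 + 942213)*(E(544) - 645226) = (181596 + 942213)*(168 - 645226) = 1123809*(-645058) = -724921985922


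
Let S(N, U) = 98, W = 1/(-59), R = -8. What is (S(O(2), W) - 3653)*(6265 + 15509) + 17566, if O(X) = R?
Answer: -77389004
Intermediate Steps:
O(X) = -8
W = -1/59 ≈ -0.016949
(S(O(2), W) - 3653)*(6265 + 15509) + 17566 = (98 - 3653)*(6265 + 15509) + 17566 = -3555*21774 + 17566 = -77406570 + 17566 = -77389004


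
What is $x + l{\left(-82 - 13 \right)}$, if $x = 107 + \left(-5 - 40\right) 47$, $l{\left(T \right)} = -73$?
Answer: $-2081$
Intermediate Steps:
$x = -2008$ ($x = 107 - 2115 = -2008$)
$x + l{\left(-82 - 13 \right)} = -2008 - 73 = -2081$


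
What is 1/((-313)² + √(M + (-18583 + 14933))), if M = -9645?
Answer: 97969/9597938256 - I*√13295/9597938256 ≈ 1.0207e-5 - 1.2013e-8*I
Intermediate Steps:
1/((-313)² + √(M + (-18583 + 14933))) = 1/((-313)² + √(-9645 + (-18583 + 14933))) = 1/(97969 + √(-9645 - 3650)) = 1/(97969 + √(-13295)) = 1/(97969 + I*√13295)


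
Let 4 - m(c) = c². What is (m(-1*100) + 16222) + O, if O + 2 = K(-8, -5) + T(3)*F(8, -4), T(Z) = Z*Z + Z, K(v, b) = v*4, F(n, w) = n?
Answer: 6288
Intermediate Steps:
K(v, b) = 4*v
T(Z) = Z + Z² (T(Z) = Z² + Z = Z + Z²)
O = 62 (O = -2 + (4*(-8) + (3*(1 + 3))*8) = -2 + (-32 + (3*4)*8) = -2 + (-32 + 12*8) = -2 + (-32 + 96) = -2 + 64 = 62)
m(c) = 4 - c²
(m(-1*100) + 16222) + O = ((4 - (-1*100)²) + 16222) + 62 = ((4 - 1*(-100)²) + 16222) + 62 = ((4 - 1*10000) + 16222) + 62 = ((4 - 10000) + 16222) + 62 = (-9996 + 16222) + 62 = 6226 + 62 = 6288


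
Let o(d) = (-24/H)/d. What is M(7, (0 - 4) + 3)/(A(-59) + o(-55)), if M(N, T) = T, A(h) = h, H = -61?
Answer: 3355/197969 ≈ 0.016947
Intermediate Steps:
o(d) = 24/(61*d) (o(d) = (-24/(-61))/d = (-24*(-1/61))/d = 24/(61*d))
M(7, (0 - 4) + 3)/(A(-59) + o(-55)) = ((0 - 4) + 3)/(-59 + (24/61)/(-55)) = (-4 + 3)/(-59 + (24/61)*(-1/55)) = -1/(-59 - 24/3355) = -1/(-197969/3355) = -1*(-3355/197969) = 3355/197969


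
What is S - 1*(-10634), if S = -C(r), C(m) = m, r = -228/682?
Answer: 3626308/341 ≈ 10634.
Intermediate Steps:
r = -114/341 (r = -228*1/682 = -114/341 ≈ -0.33431)
S = 114/341 (S = -1*(-114/341) = 114/341 ≈ 0.33431)
S - 1*(-10634) = 114/341 - 1*(-10634) = 114/341 + 10634 = 3626308/341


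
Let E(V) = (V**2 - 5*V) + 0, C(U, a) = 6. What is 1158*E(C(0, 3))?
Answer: 6948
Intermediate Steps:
E(V) = V**2 - 5*V
1158*E(C(0, 3)) = 1158*(6*(-5 + 6)) = 1158*(6*1) = 1158*6 = 6948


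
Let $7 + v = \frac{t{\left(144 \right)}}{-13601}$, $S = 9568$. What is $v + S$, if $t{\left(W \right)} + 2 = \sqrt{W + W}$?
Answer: $\frac{130039163}{13601} - \frac{12 \sqrt{2}}{13601} \approx 9561.0$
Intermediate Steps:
$t{\left(W \right)} = -2 + \sqrt{2} \sqrt{W}$ ($t{\left(W \right)} = -2 + \sqrt{W + W} = -2 + \sqrt{2 W} = -2 + \sqrt{2} \sqrt{W}$)
$v = - \frac{95205}{13601} - \frac{12 \sqrt{2}}{13601}$ ($v = -7 + \frac{-2 + \sqrt{2} \sqrt{144}}{-13601} = -7 + \left(-2 + \sqrt{2} \cdot 12\right) \left(- \frac{1}{13601}\right) = -7 + \left(-2 + 12 \sqrt{2}\right) \left(- \frac{1}{13601}\right) = -7 + \left(\frac{2}{13601} - \frac{12 \sqrt{2}}{13601}\right) = - \frac{95205}{13601} - \frac{12 \sqrt{2}}{13601} \approx -7.0011$)
$v + S = \left(- \frac{95205}{13601} - \frac{12 \sqrt{2}}{13601}\right) + 9568 = \frac{130039163}{13601} - \frac{12 \sqrt{2}}{13601}$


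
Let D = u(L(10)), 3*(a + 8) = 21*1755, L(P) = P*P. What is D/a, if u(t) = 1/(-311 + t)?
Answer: -1/2590447 ≈ -3.8603e-7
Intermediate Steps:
L(P) = P²
a = 12277 (a = -8 + (21*1755)/3 = -8 + (⅓)*36855 = -8 + 12285 = 12277)
D = -1/211 (D = 1/(-311 + 10²) = 1/(-311 + 100) = 1/(-211) = -1/211 ≈ -0.0047393)
D/a = -1/211/12277 = -1/211*1/12277 = -1/2590447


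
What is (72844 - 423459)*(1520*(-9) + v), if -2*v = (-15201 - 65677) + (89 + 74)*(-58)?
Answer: -11039463890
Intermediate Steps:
v = 45166 (v = -((-15201 - 65677) + (89 + 74)*(-58))/2 = -(-80878 + 163*(-58))/2 = -(-80878 - 9454)/2 = -½*(-90332) = 45166)
(72844 - 423459)*(1520*(-9) + v) = (72844 - 423459)*(1520*(-9) + 45166) = -350615*(-13680 + 45166) = -350615*31486 = -11039463890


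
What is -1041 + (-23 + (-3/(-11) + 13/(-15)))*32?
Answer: -296341/165 ≈ -1796.0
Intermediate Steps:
-1041 + (-23 + (-3/(-11) + 13/(-15)))*32 = -1041 + (-23 + (-3*(-1/11) + 13*(-1/15)))*32 = -1041 + (-23 + (3/11 - 13/15))*32 = -1041 + (-23 - 98/165)*32 = -1041 - 3893/165*32 = -1041 - 124576/165 = -296341/165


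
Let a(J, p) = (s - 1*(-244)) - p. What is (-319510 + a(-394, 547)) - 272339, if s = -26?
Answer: -592178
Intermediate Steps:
a(J, p) = 218 - p (a(J, p) = (-26 - 1*(-244)) - p = (-26 + 244) - p = 218 - p)
(-319510 + a(-394, 547)) - 272339 = (-319510 + (218 - 1*547)) - 272339 = (-319510 + (218 - 547)) - 272339 = (-319510 - 329) - 272339 = -319839 - 272339 = -592178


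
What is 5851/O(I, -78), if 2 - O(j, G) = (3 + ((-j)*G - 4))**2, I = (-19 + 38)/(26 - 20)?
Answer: -5851/60514 ≈ -0.096688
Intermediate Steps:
I = 19/6 ≈ 3.1667
O(j, G) = 2 - (-1 - G*j)**2 (O(j, G) = 2 - (3 + ((-j)*G - 4))**2 = 2 - (3 + (-G*j - 4))**2 = 2 - (3 + (-4 - G*j))**2 = 2 - (-1 - G*j)**2)
5851/O(I, -78) = 5851/(2 - (1 - 78*19/6)**2) = 5851/(2 - (1 - 247)**2) = 5851/(2 - 1*(-246)**2) = 5851/(2 - 1*60516) = 5851/(2 - 60516) = 5851/(-60514) = 5851*(-1/60514) = -5851/60514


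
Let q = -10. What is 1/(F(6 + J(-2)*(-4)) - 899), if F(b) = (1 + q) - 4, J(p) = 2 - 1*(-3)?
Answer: -1/912 ≈ -0.0010965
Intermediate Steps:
J(p) = 5 (J(p) = 2 + 3 = 5)
F(b) = -13 (F(b) = (1 - 10) - 4 = -9 - 4 = -13)
1/(F(6 + J(-2)*(-4)) - 899) = 1/(-13 - 899) = 1/(-912) = -1/912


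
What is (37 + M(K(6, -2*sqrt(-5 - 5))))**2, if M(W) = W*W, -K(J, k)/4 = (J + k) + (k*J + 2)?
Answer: 789578841 + 217183232*I*sqrt(10) ≈ 7.8958e+8 + 6.8679e+8*I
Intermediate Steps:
K(J, k) = -8 - 4*J - 4*k - 4*J*k (K(J, k) = -4*((J + k) + (k*J + 2)) = -4*((J + k) + (J*k + 2)) = -4*((J + k) + (2 + J*k)) = -4*(2 + J + k + J*k) = -8 - 4*J - 4*k - 4*J*k)
M(W) = W**2
(37 + M(K(6, -2*sqrt(-5 - 5))))**2 = (37 + (-8 - 4*6 - (-8)*sqrt(-5 - 5) - 4*6*(-2*sqrt(-5 - 5)))**2)**2 = (37 + (-8 - 24 - (-8)*sqrt(-10) - 4*6*(-2*I*sqrt(10)))**2)**2 = (37 + (-8 - 24 - (-8)*I*sqrt(10) - 4*6*(-2*I*sqrt(10)))**2)**2 = (37 + (-8 - 24 + 8*I*sqrt(10) + 48*I*sqrt(10))**2)**2 = (37 + (-32 + 56*I*sqrt(10))**2)**2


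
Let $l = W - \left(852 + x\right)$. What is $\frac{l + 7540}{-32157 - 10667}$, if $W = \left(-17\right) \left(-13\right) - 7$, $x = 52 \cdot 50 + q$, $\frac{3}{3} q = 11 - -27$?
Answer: $- \frac{533}{5353} \approx -0.09957$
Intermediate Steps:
$q = 38$ ($q = 11 - -27 = 11 + 27 = 38$)
$x = 2638$ ($x = 52 \cdot 50 + 38 = 2600 + 38 = 2638$)
$W = 214$ ($W = 221 - 7 = 214$)
$l = -3276$ ($l = 214 - \left(852 + 2638\right) = 214 - 3490 = -3276$)
$\frac{l + 7540}{-32157 - 10667} = \frac{-3276 + 7540}{-32157 - 10667} = \frac{4264}{-42824} = 4264 \left(- \frac{1}{42824}\right) = - \frac{533}{5353}$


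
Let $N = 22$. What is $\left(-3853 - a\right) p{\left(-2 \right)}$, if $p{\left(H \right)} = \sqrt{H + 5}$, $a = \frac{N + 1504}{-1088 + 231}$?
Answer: $- \frac{3300495 \sqrt{3}}{857} \approx -6670.5$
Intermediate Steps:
$a = - \frac{1526}{857}$ ($a = \frac{22 + 1504}{-1088 + 231} = \frac{1526}{-857} = 1526 \left(- \frac{1}{857}\right) = - \frac{1526}{857} \approx -1.7806$)
$p{\left(H \right)} = \sqrt{5 + H}$
$\left(-3853 - a\right) p{\left(-2 \right)} = \left(-3853 - - \frac{1526}{857}\right) \sqrt{5 - 2} = \left(-3853 + \frac{1526}{857}\right) \sqrt{3} = - \frac{3300495 \sqrt{3}}{857}$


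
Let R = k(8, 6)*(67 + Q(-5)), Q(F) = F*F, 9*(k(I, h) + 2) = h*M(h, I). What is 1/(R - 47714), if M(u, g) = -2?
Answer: -3/144062 ≈ -2.0824e-5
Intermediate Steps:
k(I, h) = -2 - 2*h/9 (k(I, h) = -2 + (h*(-2))/9 = -2 + (-2*h)/9 = -2 - 2*h/9)
Q(F) = F**2
R = -920/3 (R = (-2 - 2/9*6)*(67 + (-5)**2) = (-2 - 4/3)*(67 + 25) = -10/3*92 = -920/3 ≈ -306.67)
1/(R - 47714) = 1/(-920/3 - 47714) = 1/(-144062/3) = -3/144062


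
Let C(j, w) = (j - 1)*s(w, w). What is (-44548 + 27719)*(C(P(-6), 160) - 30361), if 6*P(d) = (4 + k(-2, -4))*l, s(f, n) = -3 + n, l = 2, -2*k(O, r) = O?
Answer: 1527551501/3 ≈ 5.0918e+8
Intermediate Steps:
k(O, r) = -O/2
P(d) = 5/3 (P(d) = ((4 - 1/2*(-2))*2)/6 = ((4 + 1)*2)/6 = (5*2)/6 = (1/6)*10 = 5/3)
C(j, w) = (-1 + j)*(-3 + w) (C(j, w) = (j - 1)*(-3 + w) = (-1 + j)*(-3 + w))
(-44548 + 27719)*(C(P(-6), 160) - 30361) = (-44548 + 27719)*((-1 + 5/3)*(-3 + 160) - 30361) = -16829*((2/3)*157 - 30361) = -16829*(314/3 - 30361) = -16829*(-90769/3) = 1527551501/3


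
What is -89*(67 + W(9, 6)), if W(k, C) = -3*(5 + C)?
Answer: -3026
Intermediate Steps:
W(k, C) = -15 - 3*C
-89*(67 + W(9, 6)) = -89*(67 + (-15 - 3*6)) = -89*(67 + (-15 - 18)) = -89*(67 - 33) = -89*34 = -3026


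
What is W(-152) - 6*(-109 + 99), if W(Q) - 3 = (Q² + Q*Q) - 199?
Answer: 46072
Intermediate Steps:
W(Q) = -196 + 2*Q² (W(Q) = 3 + ((Q² + Q*Q) - 199) = 3 + ((Q² + Q²) - 199) = 3 + (2*Q² - 199) = 3 + (-199 + 2*Q²) = -196 + 2*Q²)
W(-152) - 6*(-109 + 99) = (-196 + 2*(-152)²) - 6*(-109 + 99) = (-196 + 2*23104) - 6*(-10) = (-196 + 46208) - 1*(-60) = 46012 + 60 = 46072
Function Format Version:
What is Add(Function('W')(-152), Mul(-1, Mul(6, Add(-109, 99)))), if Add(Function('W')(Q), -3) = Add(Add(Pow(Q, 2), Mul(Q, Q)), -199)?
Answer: 46072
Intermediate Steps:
Function('W')(Q) = Add(-196, Mul(2, Pow(Q, 2))) (Function('W')(Q) = Add(3, Add(Add(Pow(Q, 2), Mul(Q, Q)), -199)) = Add(3, Add(Add(Pow(Q, 2), Pow(Q, 2)), -199)) = Add(3, Add(Mul(2, Pow(Q, 2)), -199)) = Add(3, Add(-199, Mul(2, Pow(Q, 2)))) = Add(-196, Mul(2, Pow(Q, 2))))
Add(Function('W')(-152), Mul(-1, Mul(6, Add(-109, 99)))) = Add(Add(-196, Mul(2, Pow(-152, 2))), Mul(-1, Mul(6, Add(-109, 99)))) = Add(Add(-196, Mul(2, 23104)), Mul(-1, Mul(6, -10))) = Add(Add(-196, 46208), Mul(-1, -60)) = Add(46012, 60) = 46072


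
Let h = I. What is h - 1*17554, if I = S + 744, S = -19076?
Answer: -35886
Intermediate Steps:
I = -18332 (I = -19076 + 744 = -18332)
h = -18332
h - 1*17554 = -18332 - 1*17554 = -18332 - 17554 = -35886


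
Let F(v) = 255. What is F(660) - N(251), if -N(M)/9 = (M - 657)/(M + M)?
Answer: 62178/251 ≈ 247.72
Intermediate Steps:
N(M) = -9*(-657 + M)/(2*M) (N(M) = -9*(M - 657)/(M + M) = -9*(-657 + M)/(2*M))
F(660) - N(251) = 255 - 9*(657 - 1*251)/(2*251) = 255 - 9*(657 - 251)/(2*251) = 255 - 9*406/(2*251) = 255 - 1*1827/251 = 255 - 1827/251 = 62178/251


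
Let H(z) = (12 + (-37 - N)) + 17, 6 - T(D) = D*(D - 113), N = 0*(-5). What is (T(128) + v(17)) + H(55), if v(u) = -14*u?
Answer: -2160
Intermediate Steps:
N = 0
T(D) = 6 - D*(-113 + D) (T(D) = 6 - D*(D - 113) = 6 - D*(-113 + D))
H(z) = -8 (H(z) = (12 + (-37 - 1*0)) + 17 = (12 + (-37 + 0)) + 17 = (12 - 37) + 17 = -25 + 17 = -8)
(T(128) + v(17)) + H(55) = ((6 - 1*128² + 113*128) - 14*17) - 8 = ((6 - 1*16384 + 14464) - 238) - 8 = ((6 - 16384 + 14464) - 238) - 8 = (-1914 - 238) - 8 = -2152 - 8 = -2160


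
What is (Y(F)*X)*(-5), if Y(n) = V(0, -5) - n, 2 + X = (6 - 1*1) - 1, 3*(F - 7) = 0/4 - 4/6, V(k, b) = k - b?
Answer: 160/9 ≈ 17.778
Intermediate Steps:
F = 61/9 (F = 7 + (0/4 - 4/6)/3 = 7 + (0*(¼) - 4*⅙)/3 = 7 + (0 - ⅔)/3 = 7 + (⅓)*(-⅔) = 7 - 2/9 = 61/9 ≈ 6.7778)
X = 2 (X = -2 + ((6 - 1*1) - 1) = -2 + ((6 - 1) - 1) = -2 + (5 - 1) = -2 + 4 = 2)
Y(n) = 5 - n (Y(n) = (0 - 1*(-5)) - n = (0 + 5) - n = 5 - n)
(Y(F)*X)*(-5) = ((5 - 1*61/9)*2)*(-5) = ((5 - 61/9)*2)*(-5) = -16/9*2*(-5) = -32/9*(-5) = 160/9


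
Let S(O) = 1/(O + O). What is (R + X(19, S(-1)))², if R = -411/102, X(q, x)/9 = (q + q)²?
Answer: 195122742529/1156 ≈ 1.6879e+8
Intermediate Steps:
S(O) = 1/(2*O)
X(q, x) = 36*q² (X(q, x) = 9*(q + q)² = 9*(2*q)² = 9*(4*q²) = 36*q²)
R = -137/34 (R = -411*1/102 = -137/34 ≈ -4.0294)
(R + X(19, S(-1)))² = (-137/34 + 36*19²)² = (-137/34 + 36*361)² = (-137/34 + 12996)² = (441727/34)² = 195122742529/1156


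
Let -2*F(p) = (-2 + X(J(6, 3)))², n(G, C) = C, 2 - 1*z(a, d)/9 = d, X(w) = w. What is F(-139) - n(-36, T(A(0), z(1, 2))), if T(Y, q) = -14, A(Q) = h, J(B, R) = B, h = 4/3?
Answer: 6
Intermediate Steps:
h = 4/3 (h = 4*(⅓) = 4/3 ≈ 1.3333)
A(Q) = 4/3
z(a, d) = 18 - 9*d
F(p) = -8 (F(p) = -(-2 + 6)²/2 = -½*4² = -½*16 = -8)
F(-139) - n(-36, T(A(0), z(1, 2))) = -8 - 1*(-14) = -8 + 14 = 6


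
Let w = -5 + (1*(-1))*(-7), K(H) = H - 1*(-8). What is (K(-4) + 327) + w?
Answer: 333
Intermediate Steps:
K(H) = 8 + H (K(H) = H + 8 = 8 + H)
w = 2 (w = -5 - 1*(-7) = -5 + 7 = 2)
(K(-4) + 327) + w = ((8 - 4) + 327) + 2 = (4 + 327) + 2 = 331 + 2 = 333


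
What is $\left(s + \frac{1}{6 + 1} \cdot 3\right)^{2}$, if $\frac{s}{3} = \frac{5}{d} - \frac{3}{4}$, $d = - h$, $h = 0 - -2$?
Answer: $\frac{68121}{784} \approx 86.889$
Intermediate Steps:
$h = 2$ ($h = 0 + 2 = 2$)
$d = -2$ ($d = \left(-1\right) 2 = -2$)
$s = - \frac{39}{4}$ ($s = 3 \left(\frac{5}{-2} - \frac{3}{4}\right) = 3 \left(5 \left(- \frac{1}{2}\right) - \frac{3}{4}\right) = 3 \left(- \frac{5}{2} - \frac{3}{4}\right) = 3 \left(- \frac{13}{4}\right) = - \frac{39}{4} \approx -9.75$)
$\left(s + \frac{1}{6 + 1} \cdot 3\right)^{2} = \left(- \frac{39}{4} + \frac{1}{6 + 1} \cdot 3\right)^{2} = \left(- \frac{39}{4} + \frac{1}{7} \cdot 3\right)^{2} = \left(- \frac{39}{4} + \frac{3}{7}\right)^{2} = \left(- \frac{261}{28}\right)^{2} = \frac{68121}{784}$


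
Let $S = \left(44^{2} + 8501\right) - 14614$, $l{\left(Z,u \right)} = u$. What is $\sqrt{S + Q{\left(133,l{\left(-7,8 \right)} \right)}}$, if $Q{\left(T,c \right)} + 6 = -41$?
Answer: $8 i \sqrt{66} \approx 64.992 i$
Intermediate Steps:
$Q{\left(T,c \right)} = -47$ ($Q{\left(T,c \right)} = -6 - 41 = -47$)
$S = -4177$ ($S = \left(1936 + 8501\right) - 14614 = 10437 - 14614 = -4177$)
$\sqrt{S + Q{\left(133,l{\left(-7,8 \right)} \right)}} = \sqrt{-4177 - 47} = \sqrt{-4224} = 8 i \sqrt{66}$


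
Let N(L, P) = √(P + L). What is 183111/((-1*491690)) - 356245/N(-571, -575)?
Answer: -183111/491690 + 356245*I*√1146/1146 ≈ -0.37241 + 10523.0*I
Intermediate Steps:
N(L, P) = √(L + P)
183111/((-1*491690)) - 356245/N(-571, -575) = 183111/((-1*491690)) - 356245/√(-571 - 575) = 183111/(-491690) - 356245*(-I*√1146/1146) = 183111*(-1/491690) - 356245*(-I*√1146/1146) = -183111/491690 - (-356245)*I*√1146/1146 = -183111/491690 + 356245*I*√1146/1146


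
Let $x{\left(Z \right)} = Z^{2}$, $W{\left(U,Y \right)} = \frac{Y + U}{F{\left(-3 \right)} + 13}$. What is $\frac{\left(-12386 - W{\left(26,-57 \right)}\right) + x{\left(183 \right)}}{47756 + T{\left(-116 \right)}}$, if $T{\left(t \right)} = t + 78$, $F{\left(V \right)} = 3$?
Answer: $\frac{337679}{763488} \approx 0.44228$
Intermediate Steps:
$T{\left(t \right)} = 78 + t$
$W{\left(U,Y \right)} = \frac{U}{16} + \frac{Y}{16}$ ($W{\left(U,Y \right)} = \frac{Y + U}{3 + 13} = \frac{U + Y}{16} = \left(U + Y\right) \frac{1}{16} = \frac{U}{16} + \frac{Y}{16}$)
$\frac{\left(-12386 - W{\left(26,-57 \right)}\right) + x{\left(183 \right)}}{47756 + T{\left(-116 \right)}} = \frac{\left(-12386 - \left(\frac{1}{16} \cdot 26 + \frac{1}{16} \left(-57\right)\right)\right) + 183^{2}}{47756 + \left(78 - 116\right)} = \frac{\left(-12386 - \left(\frac{13}{8} - \frac{57}{16}\right)\right) + 33489}{47756 - 38} = \frac{\left(-12386 - - \frac{31}{16}\right) + 33489}{47718} = \left(\left(-12386 + \frac{31}{16}\right) + 33489\right) \frac{1}{47718} = \left(- \frac{198145}{16} + 33489\right) \frac{1}{47718} = \frac{337679}{16} \cdot \frac{1}{47718} = \frac{337679}{763488}$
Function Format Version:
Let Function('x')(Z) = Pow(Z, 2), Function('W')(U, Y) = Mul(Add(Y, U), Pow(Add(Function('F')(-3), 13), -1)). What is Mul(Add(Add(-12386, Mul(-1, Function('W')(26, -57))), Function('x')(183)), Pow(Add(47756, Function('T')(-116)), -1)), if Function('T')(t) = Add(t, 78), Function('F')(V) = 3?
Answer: Rational(337679, 763488) ≈ 0.44228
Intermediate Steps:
Function('T')(t) = Add(78, t)
Function('W')(U, Y) = Add(Mul(Rational(1, 16), U), Mul(Rational(1, 16), Y)) (Function('W')(U, Y) = Mul(Add(Y, U), Pow(Add(3, 13), -1)) = Mul(Add(U, Y), Pow(16, -1)) = Mul(Add(U, Y), Rational(1, 16)) = Add(Mul(Rational(1, 16), U), Mul(Rational(1, 16), Y)))
Mul(Add(Add(-12386, Mul(-1, Function('W')(26, -57))), Function('x')(183)), Pow(Add(47756, Function('T')(-116)), -1)) = Mul(Add(Add(-12386, Mul(-1, Add(Mul(Rational(1, 16), 26), Mul(Rational(1, 16), -57)))), Pow(183, 2)), Pow(Add(47756, Add(78, -116)), -1)) = Mul(Add(Add(-12386, Mul(-1, Add(Rational(13, 8), Rational(-57, 16)))), 33489), Pow(Add(47756, -38), -1)) = Mul(Add(Add(-12386, Mul(-1, Rational(-31, 16))), 33489), Pow(47718, -1)) = Mul(Add(Add(-12386, Rational(31, 16)), 33489), Rational(1, 47718)) = Mul(Add(Rational(-198145, 16), 33489), Rational(1, 47718)) = Mul(Rational(337679, 16), Rational(1, 47718)) = Rational(337679, 763488)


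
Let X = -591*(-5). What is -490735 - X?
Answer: -493690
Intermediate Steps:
X = 2955
-490735 - X = -490735 - 1*2955 = -490735 - 2955 = -493690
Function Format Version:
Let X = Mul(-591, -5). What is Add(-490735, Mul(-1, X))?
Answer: -493690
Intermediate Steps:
X = 2955
Add(-490735, Mul(-1, X)) = Add(-490735, Mul(-1, 2955)) = Add(-490735, -2955) = -493690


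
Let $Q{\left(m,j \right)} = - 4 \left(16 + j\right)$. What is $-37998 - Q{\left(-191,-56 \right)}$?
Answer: $-38158$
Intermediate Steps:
$Q{\left(m,j \right)} = -64 - 4 j$
$-37998 - Q{\left(-191,-56 \right)} = -37998 - \left(-64 - -224\right) = -37998 - \left(-64 + 224\right) = -37998 - 160 = -38158$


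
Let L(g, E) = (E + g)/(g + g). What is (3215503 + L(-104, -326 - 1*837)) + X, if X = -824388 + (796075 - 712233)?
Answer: 514792323/208 ≈ 2.4750e+6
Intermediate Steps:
L(g, E) = (E + g)/(2*g) (L(g, E) = (E + g)/((2*g)) = (E + g)*(1/(2*g)) = (E + g)/(2*g))
X = -740546 (X = -824388 + 83842 = -740546)
(3215503 + L(-104, -326 - 1*837)) + X = (3215503 + (1/2)*((-326 - 1*837) - 104)/(-104)) - 740546 = (3215503 + (1/2)*(-1/104)*((-326 - 837) - 104)) - 740546 = (3215503 + (1/2)*(-1/104)*(-1163 - 104)) - 740546 = (3215503 + (1/2)*(-1/104)*(-1267)) - 740546 = (3215503 + 1267/208) - 740546 = 668825891/208 - 740546 = 514792323/208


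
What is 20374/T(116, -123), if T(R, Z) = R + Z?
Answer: -20374/7 ≈ -2910.6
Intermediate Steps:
20374/T(116, -123) = 20374/(116 - 123) = 20374/(-7) = 20374*(-1/7) = -20374/7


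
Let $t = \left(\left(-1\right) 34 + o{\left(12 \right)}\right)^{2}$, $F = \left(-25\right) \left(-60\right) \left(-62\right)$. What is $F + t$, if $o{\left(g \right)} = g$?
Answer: $-92516$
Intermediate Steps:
$F = -93000$ ($F = 1500 \left(-62\right) = -93000$)
$t = 484$ ($t = \left(\left(-1\right) 34 + 12\right)^{2} = \left(-34 + 12\right)^{2} = \left(-22\right)^{2} = 484$)
$F + t = -93000 + 484 = -92516$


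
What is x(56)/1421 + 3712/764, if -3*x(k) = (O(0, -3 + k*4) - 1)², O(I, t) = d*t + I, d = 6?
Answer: -331368311/814233 ≈ -406.97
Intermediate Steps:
O(I, t) = I + 6*t (O(I, t) = 6*t + I = I + 6*t)
x(k) = -(-19 + 24*k)²/3 (x(k) = -((0 + 6*(-3 + k*4)) - 1)²/3 = -((0 + 6*(-3 + 4*k)) - 1)²/3 = -((0 + (-18 + 24*k)) - 1)²/3 = -((-18 + 24*k) - 1)²/3 = -(-19 + 24*k)²/3)
x(56)/1421 + 3712/764 = -(-19 + 24*56)²/3/1421 + 3712/764 = -(-19 + 1344)²/3*(1/1421) + 3712*(1/764) = -⅓*1325²*(1/1421) + 928/191 = -⅓*1755625*(1/1421) + 928/191 = -1755625/3*1/1421 + 928/191 = -1755625/4263 + 928/191 = -331368311/814233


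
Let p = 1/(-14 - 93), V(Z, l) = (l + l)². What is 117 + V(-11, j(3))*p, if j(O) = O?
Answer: 12483/107 ≈ 116.66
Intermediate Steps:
V(Z, l) = 4*l² (V(Z, l) = (2*l)² = 4*l²)
p = -1/107 (p = 1/(-107) = -1/107 ≈ -0.0093458)
117 + V(-11, j(3))*p = 117 + (4*3²)*(-1/107) = 117 + (4*9)*(-1/107) = 117 + 36*(-1/107) = 117 - 36/107 = 12483/107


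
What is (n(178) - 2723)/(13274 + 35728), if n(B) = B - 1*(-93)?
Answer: -1226/24501 ≈ -0.050039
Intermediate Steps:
n(B) = 93 + B (n(B) = B + 93 = 93 + B)
(n(178) - 2723)/(13274 + 35728) = ((93 + 178) - 2723)/(13274 + 35728) = (271 - 2723)/49002 = -2452*1/49002 = -1226/24501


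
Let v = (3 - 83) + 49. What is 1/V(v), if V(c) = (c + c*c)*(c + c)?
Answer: -1/57660 ≈ -1.7343e-5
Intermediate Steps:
v = -31 (v = -80 + 49 = -31)
V(c) = 2*c*(c + c²) (V(c) = (c + c²)*(2*c) = 2*c*(c + c²))
1/V(v) = 1/(2*(-31)²*(1 - 31)) = 1/(2*961*(-30)) = 1/(-57660) = -1/57660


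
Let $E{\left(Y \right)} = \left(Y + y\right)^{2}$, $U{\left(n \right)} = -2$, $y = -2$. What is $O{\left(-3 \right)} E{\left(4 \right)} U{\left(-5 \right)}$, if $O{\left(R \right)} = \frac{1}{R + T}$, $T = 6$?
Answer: $- \frac{8}{3} \approx -2.6667$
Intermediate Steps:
$E{\left(Y \right)} = \left(-2 + Y\right)^{2}$ ($E{\left(Y \right)} = \left(Y - 2\right)^{2} = \left(-2 + Y\right)^{2}$)
$O{\left(R \right)} = \frac{1}{6 + R}$ ($O{\left(R \right)} = \frac{1}{R + 6} = \frac{1}{6 + R}$)
$O{\left(-3 \right)} E{\left(4 \right)} U{\left(-5 \right)} = \frac{\left(-2 + 4\right)^{2}}{6 - 3} \left(-2\right) = \frac{2^{2}}{3} \left(-2\right) = \frac{1}{3} \cdot 4 \left(-2\right) = \frac{4}{3} \left(-2\right) = - \frac{8}{3}$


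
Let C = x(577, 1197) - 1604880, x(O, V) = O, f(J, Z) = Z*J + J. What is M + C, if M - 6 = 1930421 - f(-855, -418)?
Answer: -30411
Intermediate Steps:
f(J, Z) = J + J*Z (f(J, Z) = J*Z + J = J + J*Z)
C = -1604303 (C = 577 - 1604880 = -1604303)
M = 1573892 (M = 6 + (1930421 - (-855)*(1 - 418)) = 6 + (1930421 - (-855)*(-417)) = 6 + (1930421 - 1*356535) = 6 + (1930421 - 356535) = 6 + 1573886 = 1573892)
M + C = 1573892 - 1604303 = -30411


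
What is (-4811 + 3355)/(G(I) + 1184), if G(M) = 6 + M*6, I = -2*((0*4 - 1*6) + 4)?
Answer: -728/607 ≈ -1.1993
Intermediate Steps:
I = 4 (I = -2*((0 - 6) + 4) = -2*(-6 + 4) = -2*(-2) = 4)
G(M) = 6 + 6*M
(-4811 + 3355)/(G(I) + 1184) = (-4811 + 3355)/((6 + 6*4) + 1184) = -1456/((6 + 24) + 1184) = -1456/(30 + 1184) = -1456/1214 = -1456*1/1214 = -728/607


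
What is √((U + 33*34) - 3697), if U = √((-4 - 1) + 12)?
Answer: √(-2575 + √7) ≈ 50.718*I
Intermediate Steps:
U = √7 (U = √(-5 + 12) = √7 ≈ 2.6458)
√((U + 33*34) - 3697) = √((√7 + 33*34) - 3697) = √((√7 + 1122) - 3697) = √((1122 + √7) - 3697) = √(-2575 + √7)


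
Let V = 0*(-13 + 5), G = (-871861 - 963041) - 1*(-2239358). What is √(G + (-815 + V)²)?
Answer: √1068681 ≈ 1033.8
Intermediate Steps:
G = 404456 (G = -1834902 + 2239358 = 404456)
V = 0 (V = 0*(-8) = 0)
√(G + (-815 + V)²) = √(404456 + (-815 + 0)²) = √(404456 + (-815)²) = √(404456 + 664225) = √1068681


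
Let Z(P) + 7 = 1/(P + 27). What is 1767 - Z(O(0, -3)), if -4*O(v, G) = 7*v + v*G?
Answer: 47897/27 ≈ 1774.0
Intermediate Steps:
O(v, G) = -7*v/4 - G*v/4 (O(v, G) = -(7*v + v*G)/4 = -(7*v + G*v)/4 = -7*v/4 - G*v/4)
Z(P) = -7 + 1/(27 + P) (Z(P) = -7 + 1/(P + 27) = -7 + 1/(27 + P))
1767 - Z(O(0, -3)) = 1767 - (-188 - (-7)*0*(7 - 3)/4)/(27 - 1/4*0*(7 - 3)) = 1767 - (-188 - (-7)*0*4/4)/(27 - 1/4*0*4) = 1767 - (-188 - 7*0)/(27 + 0) = 1767 - (-188 + 0)/27 = 1767 - (-188)/27 = 1767 - 1*(-188/27) = 1767 + 188/27 = 47897/27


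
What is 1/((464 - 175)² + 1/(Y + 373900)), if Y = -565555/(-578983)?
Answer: 216482309255/18080818951865838 ≈ 1.1973e-5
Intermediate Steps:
Y = 565555/578983 (Y = -565555*(-1/578983) = 565555/578983 ≈ 0.97681)
1/((464 - 175)² + 1/(Y + 373900)) = 1/((464 - 175)² + 1/(565555/578983 + 373900)) = 1/(289² + 1/(216482309255/578983)) = 1/(83521 + 578983/216482309255) = 1/(18080818951865838/216482309255) = 216482309255/18080818951865838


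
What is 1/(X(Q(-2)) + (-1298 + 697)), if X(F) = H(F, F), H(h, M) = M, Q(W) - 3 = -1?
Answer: -1/599 ≈ -0.0016694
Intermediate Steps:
Q(W) = 2 (Q(W) = 3 - 1 = 2)
X(F) = F
1/(X(Q(-2)) + (-1298 + 697)) = 1/(2 + (-1298 + 697)) = 1/(2 - 601) = 1/(-599) = -1/599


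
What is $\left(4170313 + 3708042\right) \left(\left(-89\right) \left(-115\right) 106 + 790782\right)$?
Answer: $14777367446660$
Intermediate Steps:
$\left(4170313 + 3708042\right) \left(\left(-89\right) \left(-115\right) 106 + 790782\right) = 7878355 \left(10235 \cdot 106 + 790782\right) = 7878355 \left(1084910 + 790782\right) = 7878355 \cdot 1875692 = 14777367446660$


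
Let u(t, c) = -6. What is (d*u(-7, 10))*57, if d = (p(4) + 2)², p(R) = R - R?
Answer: -1368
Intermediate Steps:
p(R) = 0
d = 4 (d = (0 + 2)² = 2² = 4)
(d*u(-7, 10))*57 = (4*(-6))*57 = -24*57 = -1368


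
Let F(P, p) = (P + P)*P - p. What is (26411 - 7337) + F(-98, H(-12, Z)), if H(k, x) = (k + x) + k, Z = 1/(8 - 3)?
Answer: 191529/5 ≈ 38306.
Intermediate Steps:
Z = ⅕ (Z = 1/5 = ⅕ ≈ 0.20000)
H(k, x) = x + 2*k
F(P, p) = -p + 2*P² (F(P, p) = (2*P)*P - p = 2*P² - p = -p + 2*P²)
(26411 - 7337) + F(-98, H(-12, Z)) = (26411 - 7337) + (-(⅕ + 2*(-12)) + 2*(-98)²) = 19074 + (-(⅕ - 24) + 2*9604) = 19074 + (-1*(-119/5) + 19208) = 19074 + (119/5 + 19208) = 19074 + 96159/5 = 191529/5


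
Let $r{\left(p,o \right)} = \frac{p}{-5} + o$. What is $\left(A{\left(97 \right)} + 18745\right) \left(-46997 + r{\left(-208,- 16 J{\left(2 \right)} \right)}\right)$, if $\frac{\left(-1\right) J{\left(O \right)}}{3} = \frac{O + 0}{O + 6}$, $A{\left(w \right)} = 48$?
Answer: $- \frac{4411036581}{5} \approx -8.8221 \cdot 10^{8}$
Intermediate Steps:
$J{\left(O \right)} = - \frac{3 O}{6 + O}$ ($J{\left(O \right)} = - 3 \frac{O + 0}{O + 6} = - 3 \frac{O}{6 + O} = - \frac{3 O}{6 + O}$)
$r{\left(p,o \right)} = o - \frac{p}{5}$ ($r{\left(p,o \right)} = - \frac{p}{5} + o = o - \frac{p}{5}$)
$\left(A{\left(97 \right)} + 18745\right) \left(-46997 + r{\left(-208,- 16 J{\left(2 \right)} \right)}\right) = \left(48 + 18745\right) \left(-46997 - \left(- \frac{208}{5} + 16 \left(\left(-3\right) 2 \frac{1}{6 + 2}\right)\right)\right) = 18793 \left(-46997 + \left(- 16 \left(\left(-3\right) 2 \cdot \frac{1}{8}\right) + \frac{208}{5}\right)\right) = 18793 \left(-46997 + \left(\left(-16\right) \left(- \frac{3}{4}\right) + \frac{208}{5}\right)\right) = 18793 \left(-46997 + \left(12 + \frac{208}{5}\right)\right) = 18793 \left(-46997 + \frac{268}{5}\right) = 18793 \left(- \frac{234717}{5}\right) = - \frac{4411036581}{5}$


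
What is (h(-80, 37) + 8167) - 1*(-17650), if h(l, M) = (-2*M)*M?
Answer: 23079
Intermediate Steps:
h(l, M) = -2*M**2
(h(-80, 37) + 8167) - 1*(-17650) = (-2*37**2 + 8167) - 1*(-17650) = (-2*1369 + 8167) + 17650 = (-2738 + 8167) + 17650 = 5429 + 17650 = 23079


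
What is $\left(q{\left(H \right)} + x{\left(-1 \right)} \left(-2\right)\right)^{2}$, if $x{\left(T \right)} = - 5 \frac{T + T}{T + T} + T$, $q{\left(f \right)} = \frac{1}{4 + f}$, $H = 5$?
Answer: $\frac{11881}{81} \approx 146.68$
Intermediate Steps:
$x{\left(T \right)} = -5 + T$ ($x{\left(T \right)} = - 5 \frac{2 T}{2 T} + T = - 5 \cdot 2 T \frac{1}{2 T} + T = \left(-5\right) 1 + T = -5 + T$)
$\left(q{\left(H \right)} + x{\left(-1 \right)} \left(-2\right)\right)^{2} = \left(\frac{1}{4 + 5} + \left(-5 - 1\right) \left(-2\right)\right)^{2} = \left(\frac{1}{9} - -12\right)^{2} = \left(\frac{1}{9} + 12\right)^{2} = \left(\frac{109}{9}\right)^{2} = \frac{11881}{81}$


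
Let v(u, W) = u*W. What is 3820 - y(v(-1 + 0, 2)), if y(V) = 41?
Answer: 3779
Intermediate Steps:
v(u, W) = W*u
3820 - y(v(-1 + 0, 2)) = 3820 - 1*41 = 3820 - 41 = 3779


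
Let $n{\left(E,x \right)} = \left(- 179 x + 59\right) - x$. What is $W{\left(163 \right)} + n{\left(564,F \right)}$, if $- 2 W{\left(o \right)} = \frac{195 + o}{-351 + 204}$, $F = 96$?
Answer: $- \frac{2531308}{147} \approx -17220.0$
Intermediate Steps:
$n{\left(E,x \right)} = 59 - 180 x$ ($n{\left(E,x \right)} = \left(59 - 179 x\right) - x = 59 - 180 x$)
$W{\left(o \right)} = \frac{65}{98} + \frac{o}{294}$ ($W{\left(o \right)} = - \frac{\left(195 + o\right) \frac{1}{-351 + 204}}{2} = - \frac{\left(195 + o\right) \frac{1}{-147}}{2} = - \frac{\left(195 + o\right) \left(- \frac{1}{147}\right)}{2} = - \frac{- \frac{65}{49} - \frac{o}{147}}{2} = \frac{65}{98} + \frac{o}{294}$)
$W{\left(163 \right)} + n{\left(564,F \right)} = \left(\frac{65}{98} + \frac{1}{294} \cdot 163\right) + \left(59 - 17280\right) = \left(\frac{65}{98} + \frac{163}{294}\right) + \left(59 - 17280\right) = \frac{179}{147} - 17221 = - \frac{2531308}{147}$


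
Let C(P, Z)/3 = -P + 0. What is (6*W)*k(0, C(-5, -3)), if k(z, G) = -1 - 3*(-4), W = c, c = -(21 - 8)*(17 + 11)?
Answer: -24024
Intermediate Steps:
c = -364 (c = -13*28 = -1*364 = -364)
W = -364
C(P, Z) = -3*P (C(P, Z) = 3*(-P + 0) = 3*(-P) = -3*P)
k(z, G) = 11 (k(z, G) = -1 + 12 = 11)
(6*W)*k(0, C(-5, -3)) = (6*(-364))*11 = -2184*11 = -24024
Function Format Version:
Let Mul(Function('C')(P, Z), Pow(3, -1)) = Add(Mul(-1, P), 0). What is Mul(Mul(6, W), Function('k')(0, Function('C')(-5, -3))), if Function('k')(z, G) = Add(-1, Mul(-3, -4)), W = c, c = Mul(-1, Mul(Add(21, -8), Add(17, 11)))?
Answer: -24024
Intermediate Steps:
c = -364 (c = Mul(-1, Mul(13, 28)) = Mul(-1, 364) = -364)
W = -364
Function('C')(P, Z) = Mul(-3, P) (Function('C')(P, Z) = Mul(3, Add(Mul(-1, P), 0)) = Mul(3, Mul(-1, P)) = Mul(-3, P))
Function('k')(z, G) = 11 (Function('k')(z, G) = Add(-1, 12) = 11)
Mul(Mul(6, W), Function('k')(0, Function('C')(-5, -3))) = Mul(Mul(6, -364), 11) = Mul(-2184, 11) = -24024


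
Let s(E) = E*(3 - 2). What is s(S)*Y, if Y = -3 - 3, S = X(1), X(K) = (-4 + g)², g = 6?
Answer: -24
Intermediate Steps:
X(K) = 4 (X(K) = (-4 + 6)² = 2² = 4)
S = 4
s(E) = E (s(E) = E*1 = E)
Y = -6
s(S)*Y = 4*(-6) = -24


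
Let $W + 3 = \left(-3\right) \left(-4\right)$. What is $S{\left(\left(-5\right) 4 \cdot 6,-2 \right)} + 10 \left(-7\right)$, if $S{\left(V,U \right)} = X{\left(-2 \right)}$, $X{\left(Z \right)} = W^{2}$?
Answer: $11$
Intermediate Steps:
$W = 9$ ($W = -3 - -12 = -3 + 12 = 9$)
$X{\left(Z \right)} = 81$ ($X{\left(Z \right)} = 9^{2} = 81$)
$S{\left(V,U \right)} = 81$
$S{\left(\left(-5\right) 4 \cdot 6,-2 \right)} + 10 \left(-7\right) = 81 + 10 \left(-7\right) = 81 - 70 = 11$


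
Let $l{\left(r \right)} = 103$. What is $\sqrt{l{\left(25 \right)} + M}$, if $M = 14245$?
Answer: $2 \sqrt{3587} \approx 119.78$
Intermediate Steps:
$\sqrt{l{\left(25 \right)} + M} = \sqrt{103 + 14245} = \sqrt{14348} = 2 \sqrt{3587}$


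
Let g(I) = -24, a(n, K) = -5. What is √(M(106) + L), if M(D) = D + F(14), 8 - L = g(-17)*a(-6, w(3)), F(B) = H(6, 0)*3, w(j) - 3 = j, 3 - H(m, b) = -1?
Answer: √6 ≈ 2.4495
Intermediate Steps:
H(m, b) = 4 (H(m, b) = 3 - 1*(-1) = 3 + 1 = 4)
w(j) = 3 + j
F(B) = 12 (F(B) = 4*3 = 12)
L = -112 (L = 8 - (-24)*(-5) = 8 - 1*120 = 8 - 120 = -112)
M(D) = 12 + D (M(D) = D + 12 = 12 + D)
√(M(106) + L) = √((12 + 106) - 112) = √(118 - 112) = √6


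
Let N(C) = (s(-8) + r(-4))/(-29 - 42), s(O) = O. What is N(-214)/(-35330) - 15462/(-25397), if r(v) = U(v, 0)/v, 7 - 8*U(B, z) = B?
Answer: 1241124248121/2038611094720 ≈ 0.60881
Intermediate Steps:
U(B, z) = 7/8 - B/8
r(v) = (7/8 - v/8)/v
N(C) = 267/2272 (N(C) = (-8 + (⅛)*(7 - 1*(-4))/(-4))/(-29 - 42) = (-8 + (⅛)*(-¼)*(7 + 4))/(-71) = (-8 + (⅛)*(-¼)*11)*(-1/71) = (-8 - 11/32)*(-1/71) = -267/32*(-1/71) = 267/2272)
N(-214)/(-35330) - 15462/(-25397) = (267/2272)/(-35330) - 15462/(-25397) = (267/2272)*(-1/35330) - 15462*(-1/25397) = -267/80269760 + 15462/25397 = 1241124248121/2038611094720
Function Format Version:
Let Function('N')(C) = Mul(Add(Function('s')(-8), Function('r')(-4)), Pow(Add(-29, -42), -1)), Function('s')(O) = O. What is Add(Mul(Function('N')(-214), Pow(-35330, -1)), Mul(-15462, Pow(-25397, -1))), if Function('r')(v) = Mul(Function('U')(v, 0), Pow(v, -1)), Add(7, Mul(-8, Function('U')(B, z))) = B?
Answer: Rational(1241124248121, 2038611094720) ≈ 0.60881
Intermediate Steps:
Function('U')(B, z) = Add(Rational(7, 8), Mul(Rational(-1, 8), B))
Function('r')(v) = Mul(Pow(v, -1), Add(Rational(7, 8), Mul(Rational(-1, 8), v))) (Function('r')(v) = Mul(Add(Rational(7, 8), Mul(Rational(-1, 8), v)), Pow(v, -1)) = Mul(Pow(v, -1), Add(Rational(7, 8), Mul(Rational(-1, 8), v))))
Function('N')(C) = Rational(267, 2272) (Function('N')(C) = Mul(Add(-8, Mul(Rational(1, 8), Pow(-4, -1), Add(7, Mul(-1, -4)))), Pow(Add(-29, -42), -1)) = Mul(Add(-8, Mul(Rational(1, 8), Rational(-1, 4), Add(7, 4))), Pow(-71, -1)) = Mul(Add(-8, Mul(Rational(1, 8), Rational(-1, 4), 11)), Rational(-1, 71)) = Mul(Add(-8, Rational(-11, 32)), Rational(-1, 71)) = Mul(Rational(-267, 32), Rational(-1, 71)) = Rational(267, 2272))
Add(Mul(Function('N')(-214), Pow(-35330, -1)), Mul(-15462, Pow(-25397, -1))) = Add(Mul(Rational(267, 2272), Pow(-35330, -1)), Mul(-15462, Pow(-25397, -1))) = Add(Mul(Rational(267, 2272), Rational(-1, 35330)), Mul(-15462, Rational(-1, 25397))) = Add(Rational(-267, 80269760), Rational(15462, 25397)) = Rational(1241124248121, 2038611094720)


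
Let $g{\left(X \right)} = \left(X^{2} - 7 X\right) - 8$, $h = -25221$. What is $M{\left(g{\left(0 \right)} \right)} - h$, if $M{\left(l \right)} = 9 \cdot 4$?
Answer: $25257$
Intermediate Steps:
$g{\left(X \right)} = -8 + X^{2} - 7 X$
$M{\left(l \right)} = 36$
$M{\left(g{\left(0 \right)} \right)} - h = 36 - -25221 = 36 + 25221 = 25257$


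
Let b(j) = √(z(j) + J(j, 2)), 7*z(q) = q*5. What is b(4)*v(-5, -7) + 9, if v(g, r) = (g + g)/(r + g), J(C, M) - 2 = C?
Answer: 9 + 5*√434/42 ≈ 11.480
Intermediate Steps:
J(C, M) = 2 + C
z(q) = 5*q/7 (z(q) = (q*5)/7 = (5*q)/7 = 5*q/7)
v(g, r) = 2*g/(g + r) (v(g, r) = (2*g)/(g + r) = 2*g/(g + r))
b(j) = √(2 + 12*j/7) (b(j) = √(5*j/7 + (2 + j)) = √(2 + 12*j/7))
b(4)*v(-5, -7) + 9 = (√(98 + 84*4)/7)*(2*(-5)/(-5 - 7)) + 9 = (√(98 + 336)/7)*(2*(-5)/(-12)) + 9 = (√434/7)*(2*(-5)*(-1/12)) + 9 = (√434/7)*(⅚) + 9 = 5*√434/42 + 9 = 9 + 5*√434/42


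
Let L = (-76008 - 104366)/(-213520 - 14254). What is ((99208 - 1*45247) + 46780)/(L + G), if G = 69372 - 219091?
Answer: -11473090267/17050957566 ≈ -0.67287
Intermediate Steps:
G = -149719
L = 90187/113887 (L = -180374/(-227774) = -180374*(-1/227774) = 90187/113887 ≈ 0.79190)
((99208 - 1*45247) + 46780)/(L + G) = ((99208 - 1*45247) + 46780)/(90187/113887 - 149719) = ((99208 - 45247) + 46780)/(-17050957566/113887) = (53961 + 46780)*(-113887/17050957566) = 100741*(-113887/17050957566) = -11473090267/17050957566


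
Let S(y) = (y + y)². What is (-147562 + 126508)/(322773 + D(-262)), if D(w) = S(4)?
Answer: -21054/322837 ≈ -0.065216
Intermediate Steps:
S(y) = 4*y² (S(y) = (2*y)² = 4*y²)
D(w) = 64 (D(w) = 4*4² = 4*16 = 64)
(-147562 + 126508)/(322773 + D(-262)) = (-147562 + 126508)/(322773 + 64) = -21054/322837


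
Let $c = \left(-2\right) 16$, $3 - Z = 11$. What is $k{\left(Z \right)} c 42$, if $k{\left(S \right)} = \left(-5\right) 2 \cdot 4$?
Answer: $53760$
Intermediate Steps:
$Z = -8$ ($Z = 3 - 11 = -8$)
$k{\left(S \right)} = -40$ ($k{\left(S \right)} = \left(-10\right) 4 = -40$)
$c = -32$
$k{\left(Z \right)} c 42 = \left(-40\right) \left(-32\right) 42 = 1280 \cdot 42 = 53760$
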